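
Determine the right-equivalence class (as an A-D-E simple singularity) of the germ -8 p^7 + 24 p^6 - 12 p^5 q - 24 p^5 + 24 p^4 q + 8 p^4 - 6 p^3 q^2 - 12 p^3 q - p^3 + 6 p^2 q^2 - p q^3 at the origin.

E_7

The Hessian of f at 0 has rank 0. Corank 2; j^3 = -p^3 is a perfect cube, so E-series; the 4-jet and mu = 7 give E_7.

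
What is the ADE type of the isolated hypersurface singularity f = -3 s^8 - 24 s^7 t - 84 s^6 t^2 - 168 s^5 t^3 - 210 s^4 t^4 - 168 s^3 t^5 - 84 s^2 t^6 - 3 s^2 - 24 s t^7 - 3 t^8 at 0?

A7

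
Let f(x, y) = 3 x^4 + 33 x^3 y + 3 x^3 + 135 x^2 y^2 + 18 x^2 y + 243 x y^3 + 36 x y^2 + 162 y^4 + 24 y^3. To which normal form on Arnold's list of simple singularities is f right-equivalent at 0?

The Hessian of f at 0 has rank 0. Corank 2; j^3 = 3*(x + 2*y)^3 is a perfect cube, so E-series; the 4-jet and mu = 7 give E_7.

E_7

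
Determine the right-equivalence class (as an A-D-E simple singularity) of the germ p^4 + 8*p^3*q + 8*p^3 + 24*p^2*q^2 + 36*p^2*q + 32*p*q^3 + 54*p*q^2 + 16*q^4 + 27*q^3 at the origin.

The Hessian of f at 0 has rank 0. Corank 2; j^3 = (2*p + 3*q)^3 is a perfect cube, so E-series; the 4-jet and mu = 6 give E_6.

E_{6}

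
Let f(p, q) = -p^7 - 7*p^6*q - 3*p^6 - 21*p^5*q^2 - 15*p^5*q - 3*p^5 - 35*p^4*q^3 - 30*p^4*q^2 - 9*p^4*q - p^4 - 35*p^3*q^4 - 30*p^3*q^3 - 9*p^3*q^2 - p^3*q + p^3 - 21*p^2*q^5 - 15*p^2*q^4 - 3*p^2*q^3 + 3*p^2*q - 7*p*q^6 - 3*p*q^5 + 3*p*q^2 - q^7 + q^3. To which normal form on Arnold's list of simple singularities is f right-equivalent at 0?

E_{7}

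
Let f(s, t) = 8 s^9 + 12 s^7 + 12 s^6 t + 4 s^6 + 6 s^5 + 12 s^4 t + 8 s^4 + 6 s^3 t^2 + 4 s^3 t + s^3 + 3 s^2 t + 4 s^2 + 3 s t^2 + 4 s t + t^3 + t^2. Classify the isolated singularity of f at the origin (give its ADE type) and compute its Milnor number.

Type A2, Milnor number mu = 2.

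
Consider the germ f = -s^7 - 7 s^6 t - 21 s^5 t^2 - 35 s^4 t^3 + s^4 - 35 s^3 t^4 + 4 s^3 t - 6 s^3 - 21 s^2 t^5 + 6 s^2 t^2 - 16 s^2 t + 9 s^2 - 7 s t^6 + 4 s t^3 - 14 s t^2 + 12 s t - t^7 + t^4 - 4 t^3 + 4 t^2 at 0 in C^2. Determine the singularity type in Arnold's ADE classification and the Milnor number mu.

Type A_6, Milnor number mu = 6.

The Hessian of f at 0 has rank 1. Corank 1: A-series; mu = 6 gives A_6.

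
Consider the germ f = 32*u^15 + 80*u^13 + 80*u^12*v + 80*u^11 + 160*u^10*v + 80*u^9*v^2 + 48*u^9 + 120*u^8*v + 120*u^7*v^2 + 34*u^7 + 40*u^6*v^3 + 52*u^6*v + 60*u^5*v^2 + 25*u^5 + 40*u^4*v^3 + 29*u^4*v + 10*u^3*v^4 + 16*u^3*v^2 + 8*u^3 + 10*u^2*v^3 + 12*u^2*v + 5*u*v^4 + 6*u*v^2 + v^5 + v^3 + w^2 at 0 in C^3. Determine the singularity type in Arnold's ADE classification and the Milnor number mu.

Type E8, Milnor number mu = 8.

The Hessian of f at 0 has rank 1. Corank 2; j^3 = (2*u + v)^3 is a perfect cube, so E-series; the 5-jet and mu = 8 give E_8.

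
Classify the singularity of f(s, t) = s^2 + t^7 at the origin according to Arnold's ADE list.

The Hessian of f at 0 is [[2, 0], [0, 0]] with rank 1, so corank 1. A Groebner basis of the Jacobian ideal J(f) in C{s,t} is {t^6, s}; counting standard monomials gives mu = 6. Corank 1: A-series; mu = 6 gives A_6.

A_6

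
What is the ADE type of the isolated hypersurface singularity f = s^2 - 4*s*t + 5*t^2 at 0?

A1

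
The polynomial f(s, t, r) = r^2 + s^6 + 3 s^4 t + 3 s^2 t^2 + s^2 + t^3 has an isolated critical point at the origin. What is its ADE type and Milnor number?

Type A2, Milnor number mu = 2.

The Hessian of f at 0 has rank 2. Corank 1: A-series; mu = 2 gives A_2.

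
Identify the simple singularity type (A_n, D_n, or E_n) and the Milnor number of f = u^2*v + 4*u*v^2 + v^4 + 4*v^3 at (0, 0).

The Hessian of f at 0 is [[0, 0], [0, 0]] with rank 0, so corank 2. A Groebner basis of the Jacobian ideal J(f) in C{u,v} is {u^3 - 2*u^2 + 8*v^2, u^2/4 + v^3 - v^2, u*v + 2*v^2}; counting standard monomials gives mu = 5. Corank 2; j^3 = v*(u + 2*v)^2 has shape L^2 M (L != M), so D-series; mu = 5 gives D_5.

Type D_5, Milnor number mu = 5.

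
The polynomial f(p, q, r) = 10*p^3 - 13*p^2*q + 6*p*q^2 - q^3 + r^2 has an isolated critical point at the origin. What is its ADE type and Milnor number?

Type D_4, Milnor number mu = 4.

The Hessian of f at 0 has rank 1. Corank 2; j^3 = (2*p - q)*(5*p^2 - 4*p*q + q^2) splits into three distinct lines over C (the quadratic factor has nonzero discriminant), so D_4.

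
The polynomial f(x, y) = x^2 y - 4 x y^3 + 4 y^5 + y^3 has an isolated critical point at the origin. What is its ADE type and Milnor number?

The Hessian of f at 0 has rank 0. Corank 2; j^3 = y*(x^2 + y^2) splits into three distinct lines over C (the quadratic factor has nonzero discriminant), so D_4.

Type D_{4}, Milnor number mu = 4.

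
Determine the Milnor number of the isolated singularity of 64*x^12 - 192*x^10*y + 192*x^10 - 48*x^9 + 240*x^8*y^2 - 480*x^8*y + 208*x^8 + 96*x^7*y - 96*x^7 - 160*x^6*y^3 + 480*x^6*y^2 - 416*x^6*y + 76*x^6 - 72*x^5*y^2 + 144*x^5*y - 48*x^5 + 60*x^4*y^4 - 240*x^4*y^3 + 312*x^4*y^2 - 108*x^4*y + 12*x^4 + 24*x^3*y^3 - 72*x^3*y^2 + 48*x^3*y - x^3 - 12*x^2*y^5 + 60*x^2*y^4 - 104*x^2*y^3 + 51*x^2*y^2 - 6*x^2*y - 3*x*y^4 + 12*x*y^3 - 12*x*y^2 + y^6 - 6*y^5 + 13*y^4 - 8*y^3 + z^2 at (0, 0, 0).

6

The Hessian of f at 0 is [[0, 0, 0], [0, 0, 0], [0, 0, 2]] with rank 1, so corank 2. A Groebner basis of the Jacobian ideal J(f) in C{x,y,z} is {x^3 - 6*x^2/17 - 24*x*y/17 - 24*y^2/17, x^2*y + 2*x^2/17 + 8*x*y/17 + 8*y^2/17, -x^2/34 + x*y^2 - 2*x*y/17 - 2*y^2/17, y^3, z}; counting standard monomials gives mu = 6. Corank 2; j^3 = -(x + 2*y)^3 is a perfect cube, so E-series; the 4-jet and mu = 6 give E_6.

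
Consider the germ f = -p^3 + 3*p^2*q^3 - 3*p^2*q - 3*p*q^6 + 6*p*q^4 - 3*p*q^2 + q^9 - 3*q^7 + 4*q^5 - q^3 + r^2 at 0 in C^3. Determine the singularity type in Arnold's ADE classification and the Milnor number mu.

The Hessian of f at 0 has rank 1. Corank 2; j^3 = -(p + q)^3 is a perfect cube, so E-series; the 5-jet and mu = 8 give E_8.

Type E_8, Milnor number mu = 8.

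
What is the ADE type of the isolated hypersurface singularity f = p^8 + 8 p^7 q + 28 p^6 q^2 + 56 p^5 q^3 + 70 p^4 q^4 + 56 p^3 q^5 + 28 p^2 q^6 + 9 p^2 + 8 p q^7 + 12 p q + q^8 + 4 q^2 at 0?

The Hessian of f at 0 is [[18, 12], [12, 8]] with rank 1, so corank 1. A Groebner basis of the Jacobian ideal J(f) in C{p,q} is {q^7, p + 2*q/3}; counting standard monomials gives mu = 7. Corank 1: A-series; mu = 7 gives A_7.

A_7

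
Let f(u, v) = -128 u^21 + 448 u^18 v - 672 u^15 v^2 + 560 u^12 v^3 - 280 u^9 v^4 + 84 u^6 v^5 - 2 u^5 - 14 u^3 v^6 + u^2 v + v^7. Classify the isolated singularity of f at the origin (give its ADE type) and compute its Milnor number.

Type D_8, Milnor number mu = 8.

The Hessian of f at 0 has rank 0. Corank 2; j^3 = u^2*v has shape L^2 M (L != M), so D-series; mu = 8 gives D_8.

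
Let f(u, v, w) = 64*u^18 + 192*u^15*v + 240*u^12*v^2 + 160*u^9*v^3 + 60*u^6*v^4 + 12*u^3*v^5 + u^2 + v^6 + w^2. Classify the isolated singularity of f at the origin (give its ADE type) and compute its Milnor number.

The Hessian of f at 0 is [[2, 0, 0], [0, 0, 0], [0, 0, 2]] with rank 2, so corank 1. A Groebner basis of the Jacobian ideal J(f) in C{u,v,w} is {v^5, u, w}; counting standard monomials gives mu = 5. Corank 1: A-series; mu = 5 gives A_5.

Type A_5, Milnor number mu = 5.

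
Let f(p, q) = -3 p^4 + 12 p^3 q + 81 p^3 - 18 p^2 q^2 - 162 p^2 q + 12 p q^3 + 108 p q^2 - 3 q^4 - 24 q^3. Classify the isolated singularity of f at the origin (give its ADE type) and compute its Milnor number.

Type E_6, Milnor number mu = 6.

The Hessian of f at 0 has rank 0. Corank 2; j^3 = 3*(3*p - 2*q)^3 is a perfect cube, so E-series; the 4-jet and mu = 6 give E_6.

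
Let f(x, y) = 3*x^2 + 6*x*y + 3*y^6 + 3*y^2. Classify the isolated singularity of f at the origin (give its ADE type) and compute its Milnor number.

Type A_{5}, Milnor number mu = 5.

The Hessian of f at 0 has rank 1. Corank 1: A-series; mu = 5 gives A_5.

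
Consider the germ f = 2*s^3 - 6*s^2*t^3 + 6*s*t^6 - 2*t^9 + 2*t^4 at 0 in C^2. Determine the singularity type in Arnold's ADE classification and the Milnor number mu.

Type E6, Milnor number mu = 6.

The Hessian of f at 0 is [[0, 0], [0, 0]] with rank 0, so corank 2. A Groebner basis of the Jacobian ideal J(f) in C{s,t} is {t^3, s^2}; counting standard monomials gives mu = 6. Corank 2; j^3 = 2*s^3 is a perfect cube, so E-series; the 4-jet and mu = 6 give E_6.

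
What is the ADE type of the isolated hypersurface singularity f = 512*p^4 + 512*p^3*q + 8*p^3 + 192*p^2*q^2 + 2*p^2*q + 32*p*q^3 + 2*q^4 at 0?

D5

The Hessian of f at 0 has rank 0. Corank 2; j^3 = 2*p^2*(4*p + q) has shape L^2 M (L != M), so D-series; mu = 5 gives D_5.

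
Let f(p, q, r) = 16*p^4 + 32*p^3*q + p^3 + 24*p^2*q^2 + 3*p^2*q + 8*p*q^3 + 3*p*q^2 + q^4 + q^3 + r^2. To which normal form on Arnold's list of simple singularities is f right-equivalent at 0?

E_{6}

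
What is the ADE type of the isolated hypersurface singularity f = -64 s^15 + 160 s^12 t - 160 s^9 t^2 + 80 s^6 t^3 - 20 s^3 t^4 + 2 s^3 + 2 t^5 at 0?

The Hessian of f at 0 is [[0, 0], [0, 0]] with rank 0, so corank 2. A Groebner basis of the Jacobian ideal J(f) in C{s,t} is {t^4, s^2}; counting standard monomials gives mu = 8. Corank 2; j^3 = 2*s^3 is a perfect cube, so E-series; the 5-jet and mu = 8 give E_8.

E_{8}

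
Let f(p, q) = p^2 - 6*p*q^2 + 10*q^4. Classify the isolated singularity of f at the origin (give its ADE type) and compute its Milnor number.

The Hessian of f at 0 has rank 1. Corank 1: A-series; mu = 3 gives A_3.

Type A_3, Milnor number mu = 3.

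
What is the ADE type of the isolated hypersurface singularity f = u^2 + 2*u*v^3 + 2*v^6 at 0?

A_5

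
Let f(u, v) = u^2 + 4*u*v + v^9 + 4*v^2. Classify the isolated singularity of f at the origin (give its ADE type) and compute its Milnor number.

Type A8, Milnor number mu = 8.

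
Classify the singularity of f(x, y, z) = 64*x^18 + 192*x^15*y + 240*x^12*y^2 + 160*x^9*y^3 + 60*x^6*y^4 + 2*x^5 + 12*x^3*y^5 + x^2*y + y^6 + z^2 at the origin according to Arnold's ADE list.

D7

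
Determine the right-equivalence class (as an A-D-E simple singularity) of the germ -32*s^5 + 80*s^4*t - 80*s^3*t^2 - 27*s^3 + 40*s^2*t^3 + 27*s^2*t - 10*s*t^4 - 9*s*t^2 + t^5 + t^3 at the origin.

E8

The Hessian of f at 0 has rank 0. Corank 2; j^3 = -(3*s - t)^3 is a perfect cube, so E-series; the 5-jet and mu = 8 give E_8.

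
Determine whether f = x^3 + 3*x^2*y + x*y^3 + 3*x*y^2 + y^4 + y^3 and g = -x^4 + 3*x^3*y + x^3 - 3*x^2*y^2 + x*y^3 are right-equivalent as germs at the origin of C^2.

Yes.

The Hessian of f at 0 is [[0, 0], [0, 0]] with rank 0, so corank 2. A Groebner basis of the Jacobian ideal J(f) in C{x,y} is {x^3 + 3*x^2*y + 6*x^2 + 12*x*y + 6*y^2, -3*x^2 + x*y^2 - 6*x*y - 3*y^2, 3*x^2 + 6*x*y + y^3 + 3*y^2}; counting standard monomials gives mu = 7. Corank 2; j^3 = (x + y)^3 is a perfect cube, so E-series; the 4-jet and mu = 7 give E_7. The Hessian of g at 0 is [[0, 0], [0, 0]] with rank 0, so corank 2. A Groebner basis of the Jacobian ideal J(g) in C{x,y} is {3*x^2 + y^4 + y^3, x^3, x^2*y - x^2 - y^3/3, -2*x^2 + x*y^2 - 2*y^3/3}; counting standard monomials gives mu = 7. Corank 2; j^3 = x^3 is a perfect cube, so E-series; the 4-jet and mu = 7 give E_7. Both have type E_7, hence right-equivalent.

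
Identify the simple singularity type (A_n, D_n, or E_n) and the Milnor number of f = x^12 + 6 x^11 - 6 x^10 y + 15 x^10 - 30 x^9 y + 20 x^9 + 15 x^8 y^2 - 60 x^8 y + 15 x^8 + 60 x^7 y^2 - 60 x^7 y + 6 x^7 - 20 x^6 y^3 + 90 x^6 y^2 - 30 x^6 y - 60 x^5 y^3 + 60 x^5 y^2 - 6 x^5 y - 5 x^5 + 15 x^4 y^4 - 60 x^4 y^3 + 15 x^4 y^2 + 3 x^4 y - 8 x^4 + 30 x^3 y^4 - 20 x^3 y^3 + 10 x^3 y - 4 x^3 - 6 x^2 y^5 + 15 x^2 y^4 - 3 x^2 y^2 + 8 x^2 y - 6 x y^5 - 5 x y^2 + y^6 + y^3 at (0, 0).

Type D_{7}, Milnor number mu = 7.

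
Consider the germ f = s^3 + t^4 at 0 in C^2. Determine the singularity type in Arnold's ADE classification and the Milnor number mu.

The Hessian of f at 0 has rank 0. Corank 2; j^3 = s^3 is a perfect cube, so E-series; the 4-jet and mu = 6 give E_6.

Type E_6, Milnor number mu = 6.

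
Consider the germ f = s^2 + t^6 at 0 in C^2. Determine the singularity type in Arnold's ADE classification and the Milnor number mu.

The Hessian of f at 0 has rank 1. Corank 1: A-series; mu = 5 gives A_5.

Type A5, Milnor number mu = 5.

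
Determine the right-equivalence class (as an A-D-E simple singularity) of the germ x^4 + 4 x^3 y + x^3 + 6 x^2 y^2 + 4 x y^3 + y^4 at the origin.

E6

The Hessian of f at 0 is [[0, 0], [0, 0]] with rank 0, so corank 2. A Groebner basis of the Jacobian ideal J(f) in C{x,y} is {y^4, x*y^2 + y^3/3, x^2}; counting standard monomials gives mu = 6. Corank 2; j^3 = x^3 is a perfect cube, so E-series; the 4-jet and mu = 6 give E_6.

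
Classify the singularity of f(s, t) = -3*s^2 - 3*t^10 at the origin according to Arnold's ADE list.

The Hessian of f at 0 has rank 1. Corank 1: A-series; mu = 9 gives A_9.

A_{9}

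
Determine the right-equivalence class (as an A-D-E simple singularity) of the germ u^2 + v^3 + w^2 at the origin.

The Hessian of f at 0 has rank 2. Corank 1: A-series; mu = 2 gives A_2.

A_2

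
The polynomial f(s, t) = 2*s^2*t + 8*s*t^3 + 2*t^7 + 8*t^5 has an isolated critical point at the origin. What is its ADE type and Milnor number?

Type D_8, Milnor number mu = 8.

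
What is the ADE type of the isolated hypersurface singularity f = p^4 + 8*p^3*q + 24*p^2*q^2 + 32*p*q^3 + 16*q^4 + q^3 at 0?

E_6

The Hessian of f at 0 has rank 0. Corank 2; j^3 = q^3 is a perfect cube, so E-series; the 4-jet and mu = 6 give E_6.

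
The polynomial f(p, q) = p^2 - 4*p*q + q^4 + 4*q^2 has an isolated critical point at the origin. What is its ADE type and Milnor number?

Type A3, Milnor number mu = 3.

The Hessian of f at 0 has rank 1. Corank 1: A-series; mu = 3 gives A_3.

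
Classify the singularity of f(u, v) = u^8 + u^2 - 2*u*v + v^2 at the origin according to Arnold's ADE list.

The Hessian of f at 0 has rank 1. Corank 1: A-series; mu = 7 gives A_7.

A7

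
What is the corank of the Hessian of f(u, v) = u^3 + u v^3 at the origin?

The Hessian at 0 is [[0, 0], [0, 0]] of rank 0; hence corank 2.

2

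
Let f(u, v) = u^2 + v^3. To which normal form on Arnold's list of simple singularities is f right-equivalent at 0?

A_2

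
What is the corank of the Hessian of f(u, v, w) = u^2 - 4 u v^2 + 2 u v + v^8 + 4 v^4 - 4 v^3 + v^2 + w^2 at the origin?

1

The Hessian at 0 is [[2, 2, 0], [2, 2, 0], [0, 0, 2]] of rank 2; hence corank 1.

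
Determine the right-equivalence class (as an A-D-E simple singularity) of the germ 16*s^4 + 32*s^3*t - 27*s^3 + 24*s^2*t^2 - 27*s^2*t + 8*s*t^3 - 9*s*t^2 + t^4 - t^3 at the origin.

E6

The Hessian of f at 0 is [[0, 0], [0, 0]] with rank 0, so corank 2. A Groebner basis of the Jacobian ideal J(f) in C{s,t} is {t^4, s*t^2 + 7*t^3/18, s^2 + 2*s*t/3 + t^2/9}; counting standard monomials gives mu = 6. Corank 2; j^3 = -(3*s + t)^3 is a perfect cube, so E-series; the 4-jet and mu = 6 give E_6.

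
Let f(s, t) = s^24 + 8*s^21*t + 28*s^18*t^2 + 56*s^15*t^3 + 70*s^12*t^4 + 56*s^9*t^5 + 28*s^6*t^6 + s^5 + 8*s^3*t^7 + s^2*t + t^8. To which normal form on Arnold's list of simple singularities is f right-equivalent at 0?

D9

The Hessian of f at 0 is [[0, 0], [0, 0]] with rank 0, so corank 2. A Groebner basis of the Jacobian ideal J(f) in C{s,t} is {s^2/8 + t^7, s^3, s*t}; counting standard monomials gives mu = 9. Corank 2; j^3 = s^2*t has shape L^2 M (L != M), so D-series; mu = 9 gives D_9.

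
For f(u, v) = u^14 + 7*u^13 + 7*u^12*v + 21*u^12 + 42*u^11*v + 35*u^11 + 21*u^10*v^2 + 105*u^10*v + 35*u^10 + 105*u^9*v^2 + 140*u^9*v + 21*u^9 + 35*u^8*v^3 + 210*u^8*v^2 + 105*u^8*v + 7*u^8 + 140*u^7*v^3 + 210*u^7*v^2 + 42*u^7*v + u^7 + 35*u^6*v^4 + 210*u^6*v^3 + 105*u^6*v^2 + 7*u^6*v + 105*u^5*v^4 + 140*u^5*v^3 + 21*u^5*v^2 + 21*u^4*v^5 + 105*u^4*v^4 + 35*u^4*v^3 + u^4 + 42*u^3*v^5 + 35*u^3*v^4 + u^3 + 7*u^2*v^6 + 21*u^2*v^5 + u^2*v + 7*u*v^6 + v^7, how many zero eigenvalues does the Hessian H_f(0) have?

The Hessian at 0 is [[0, 0], [0, 0]] of rank 0; hence corank 2.

2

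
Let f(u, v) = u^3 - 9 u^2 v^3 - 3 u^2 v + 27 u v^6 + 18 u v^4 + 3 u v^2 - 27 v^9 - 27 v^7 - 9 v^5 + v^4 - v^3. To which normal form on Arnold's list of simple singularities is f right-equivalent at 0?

E6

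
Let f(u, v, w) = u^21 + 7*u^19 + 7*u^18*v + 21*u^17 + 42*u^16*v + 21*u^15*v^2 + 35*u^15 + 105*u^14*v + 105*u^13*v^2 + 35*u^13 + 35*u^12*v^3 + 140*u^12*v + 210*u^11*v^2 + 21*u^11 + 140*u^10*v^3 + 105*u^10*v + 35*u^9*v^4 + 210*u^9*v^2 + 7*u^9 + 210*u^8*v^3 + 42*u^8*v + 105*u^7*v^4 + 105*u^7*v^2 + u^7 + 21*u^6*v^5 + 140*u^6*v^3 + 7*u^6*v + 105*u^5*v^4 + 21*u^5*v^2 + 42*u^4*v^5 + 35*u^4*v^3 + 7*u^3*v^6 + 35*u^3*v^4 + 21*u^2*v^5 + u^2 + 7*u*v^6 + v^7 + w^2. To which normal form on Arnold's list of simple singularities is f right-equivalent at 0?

A_6

The Hessian of f at 0 is [[2, 0, 0], [0, 0, 0], [0, 0, 2]] with rank 2, so corank 1. A Groebner basis of the Jacobian ideal J(f) in C{u,v,w} is {v^6, u, w}; counting standard monomials gives mu = 6. Corank 1: A-series; mu = 6 gives A_6.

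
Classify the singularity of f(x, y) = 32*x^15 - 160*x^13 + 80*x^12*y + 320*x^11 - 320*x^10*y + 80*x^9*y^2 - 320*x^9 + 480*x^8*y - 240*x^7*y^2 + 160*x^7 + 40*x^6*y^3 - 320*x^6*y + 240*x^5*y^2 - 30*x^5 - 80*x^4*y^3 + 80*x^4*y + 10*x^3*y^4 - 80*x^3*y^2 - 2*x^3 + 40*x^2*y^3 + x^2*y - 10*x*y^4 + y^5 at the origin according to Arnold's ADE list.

D6

The Hessian of f at 0 is [[0, 0], [0, 0]] with rank 0, so corank 2. A Groebner basis of the Jacobian ideal J(f) in C{x,y} is {x*y/10 + y^4, x*y^2, x^2 - x*y/2}; counting standard monomials gives mu = 6. Corank 2; j^3 = -x^2*(2*x - y) has shape L^2 M (L != M), so D-series; mu = 6 gives D_6.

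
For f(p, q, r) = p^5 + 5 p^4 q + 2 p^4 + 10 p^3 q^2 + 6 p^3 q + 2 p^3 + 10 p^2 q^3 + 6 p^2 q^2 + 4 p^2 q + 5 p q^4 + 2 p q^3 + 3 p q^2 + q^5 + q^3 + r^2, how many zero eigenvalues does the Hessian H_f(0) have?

2

Hessian at 0 has rank 1.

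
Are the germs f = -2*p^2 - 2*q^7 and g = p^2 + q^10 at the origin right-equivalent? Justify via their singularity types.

The Hessian of f at 0 has rank 1. Corank 1: A-series; mu = 6 gives A_6. The Hessian of g at 0 has rank 1. Corank 1: A-series; mu = 9 gives A_9. f is A_6 but g is A_9, hence not right-equivalent.

No.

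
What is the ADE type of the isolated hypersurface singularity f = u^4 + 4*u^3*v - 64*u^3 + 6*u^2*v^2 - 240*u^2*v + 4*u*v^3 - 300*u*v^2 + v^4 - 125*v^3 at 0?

E_6

The Hessian of f at 0 is [[0, 0], [0, 0]] with rank 0, so corank 2. A Groebner basis of the Jacobian ideal J(f) in C{u,v} is {v^4, u*v^2 + 7*v^3/6, u^2 + 5*u*v/2 + 25*v^2/16}; counting standard monomials gives mu = 6. Corank 2; j^3 = -(4*u + 5*v)^3 is a perfect cube, so E-series; the 4-jet and mu = 6 give E_6.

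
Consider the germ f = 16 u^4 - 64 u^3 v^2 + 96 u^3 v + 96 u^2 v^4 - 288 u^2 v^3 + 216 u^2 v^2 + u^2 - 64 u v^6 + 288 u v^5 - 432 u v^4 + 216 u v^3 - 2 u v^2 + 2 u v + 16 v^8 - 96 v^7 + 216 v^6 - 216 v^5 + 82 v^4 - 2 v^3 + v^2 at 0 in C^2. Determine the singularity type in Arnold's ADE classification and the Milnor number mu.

The Hessian of f at 0 has rank 1. Corank 1: A-series; mu = 3 gives A_3.

Type A_{3}, Milnor number mu = 3.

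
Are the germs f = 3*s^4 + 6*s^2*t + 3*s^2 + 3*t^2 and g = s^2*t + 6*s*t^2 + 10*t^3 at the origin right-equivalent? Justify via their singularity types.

No.

The Hessian of f at 0 is [[6, 0], [0, 6]] with rank 2, so corank 0. A Groebner basis of the Jacobian ideal J(f) in C{s,t} is {s, t}; counting standard monomials gives mu = 1. Corank 0: nondegenerate Morse point, so A_1. The Hessian of g at 0 is [[0, 0], [0, 0]] with rank 0, so corank 2. A Groebner basis of the Jacobian ideal J(g) in C{s,t} is {t^3, s^2 - 6*t^2, s*t + 3*t^2}; counting standard monomials gives mu = 4. Corank 2; j^3 = t*(s^2 + 6*s*t + 10*t^2) splits into three distinct lines over C (the quadratic factor has nonzero discriminant), so D_4. f is A_1 but g is D_4, hence not right-equivalent.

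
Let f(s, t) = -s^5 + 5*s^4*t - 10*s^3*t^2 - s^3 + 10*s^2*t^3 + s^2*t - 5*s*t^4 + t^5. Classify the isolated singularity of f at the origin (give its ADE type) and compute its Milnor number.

Type D6, Milnor number mu = 6.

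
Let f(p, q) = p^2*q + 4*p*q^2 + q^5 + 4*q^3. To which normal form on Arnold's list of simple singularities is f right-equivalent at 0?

D_{6}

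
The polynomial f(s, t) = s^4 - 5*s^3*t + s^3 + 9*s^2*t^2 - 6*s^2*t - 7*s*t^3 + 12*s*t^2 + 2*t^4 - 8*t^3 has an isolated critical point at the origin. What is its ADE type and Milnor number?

The Hessian of f at 0 is [[0, 0], [0, 0]] with rank 0, so corank 2. A Groebner basis of the Jacobian ideal J(f) in C{s,t} is {3*s^2 - 12*s*t + t^4 + t^3 + 12*t^2, s^3 + 18*s^2 - 72*s*t - 2*t^3 + 72*t^2, s^2*t + 7*s^2 - 28*s*t - 5*t^3/3 + 28*t^2, 2*s^2 + s*t^2 - 8*s*t - 4*t^3/3 + 8*t^2}; counting standard monomials gives mu = 7. Corank 2; j^3 = (s - 2*t)^3 is a perfect cube, so E-series; the 4-jet and mu = 7 give E_7.

Type E_{7}, Milnor number mu = 7.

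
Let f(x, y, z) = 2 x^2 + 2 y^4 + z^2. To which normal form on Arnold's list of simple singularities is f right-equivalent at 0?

The Hessian of f at 0 is [[4, 0, 0], [0, 0, 0], [0, 0, 2]] with rank 2, so corank 1. A Groebner basis of the Jacobian ideal J(f) in C{x,y,z} is {y^3, x, z}; counting standard monomials gives mu = 3. Corank 1: A-series; mu = 3 gives A_3.

A3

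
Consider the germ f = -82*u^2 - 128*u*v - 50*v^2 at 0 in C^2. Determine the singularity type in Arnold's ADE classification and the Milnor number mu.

Type A_1, Milnor number mu = 1.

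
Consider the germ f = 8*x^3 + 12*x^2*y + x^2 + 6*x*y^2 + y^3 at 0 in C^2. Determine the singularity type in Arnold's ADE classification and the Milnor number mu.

Type A_{2}, Milnor number mu = 2.

The Hessian of f at 0 is [[2, 0], [0, 0]] with rank 1, so corank 1. A Groebner basis of the Jacobian ideal J(f) in C{x,y} is {y^2, x}; counting standard monomials gives mu = 2. Corank 1: A-series; mu = 2 gives A_2.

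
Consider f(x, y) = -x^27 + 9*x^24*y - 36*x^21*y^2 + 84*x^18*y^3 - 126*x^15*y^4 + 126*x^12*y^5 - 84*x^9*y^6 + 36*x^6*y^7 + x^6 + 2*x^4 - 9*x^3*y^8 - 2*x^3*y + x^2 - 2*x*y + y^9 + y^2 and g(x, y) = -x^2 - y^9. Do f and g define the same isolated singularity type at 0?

Yes.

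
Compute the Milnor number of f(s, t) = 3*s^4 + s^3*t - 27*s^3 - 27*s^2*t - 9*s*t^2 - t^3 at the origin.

The Hessian of f at 0 has rank 0. Corank 2; j^3 = -(3*s + t)^3 is a perfect cube, so E-series; the 4-jet and mu = 7 give E_7.

7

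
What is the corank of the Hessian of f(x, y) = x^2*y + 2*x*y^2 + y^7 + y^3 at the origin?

2

The Hessian at 0 is [[0, 0], [0, 0]] of rank 0; hence corank 2.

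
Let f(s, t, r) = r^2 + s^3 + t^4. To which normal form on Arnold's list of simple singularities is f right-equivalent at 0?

E6

The Hessian of f at 0 is [[0, 0, 0], [0, 0, 0], [0, 0, 2]] with rank 1, so corank 2. A Groebner basis of the Jacobian ideal J(f) in C{s,t,r} is {t^3, s^2, r}; counting standard monomials gives mu = 6. Corank 2; j^3 = s^3 is a perfect cube, so E-series; the 4-jet and mu = 6 give E_6.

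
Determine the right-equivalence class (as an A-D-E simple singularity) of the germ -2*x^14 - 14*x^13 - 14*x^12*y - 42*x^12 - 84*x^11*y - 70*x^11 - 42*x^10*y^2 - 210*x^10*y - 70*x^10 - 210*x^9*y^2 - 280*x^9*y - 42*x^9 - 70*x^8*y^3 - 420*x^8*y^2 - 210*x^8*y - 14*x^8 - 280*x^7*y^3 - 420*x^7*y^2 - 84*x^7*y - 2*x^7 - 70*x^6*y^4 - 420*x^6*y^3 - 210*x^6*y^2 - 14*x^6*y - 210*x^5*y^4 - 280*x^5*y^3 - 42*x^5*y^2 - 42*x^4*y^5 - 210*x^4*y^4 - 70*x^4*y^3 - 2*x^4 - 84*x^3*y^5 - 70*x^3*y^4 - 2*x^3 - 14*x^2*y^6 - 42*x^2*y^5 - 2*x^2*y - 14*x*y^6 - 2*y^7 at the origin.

D8

The Hessian of f at 0 has rank 0. Corank 2; j^3 = -2*x^2*(x + y) has shape L^2 M (L != M), so D-series; mu = 8 gives D_8.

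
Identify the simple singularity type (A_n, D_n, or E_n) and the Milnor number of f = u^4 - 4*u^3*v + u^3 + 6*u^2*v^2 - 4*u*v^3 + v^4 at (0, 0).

Type E_{6}, Milnor number mu = 6.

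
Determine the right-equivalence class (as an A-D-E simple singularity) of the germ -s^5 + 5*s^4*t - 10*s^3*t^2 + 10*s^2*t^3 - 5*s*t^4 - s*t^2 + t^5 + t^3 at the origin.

The Hessian of f at 0 is [[0, 0], [0, 0]] with rank 0, so corank 2. A Groebner basis of the Jacobian ideal J(f) in C{s,t} is {s^4 + t^2/5, t^3, s*t - t^2}; counting standard monomials gives mu = 6. Corank 2; j^3 = -t^2*(s - t) has shape L^2 M (L != M), so D-series; mu = 6 gives D_6.

D_6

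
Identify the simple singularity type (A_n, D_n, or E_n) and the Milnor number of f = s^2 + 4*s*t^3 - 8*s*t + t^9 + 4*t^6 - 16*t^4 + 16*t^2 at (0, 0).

Type A_{8}, Milnor number mu = 8.

The Hessian of f at 0 is [[2, -8], [-8, 32]] with rank 1, so corank 1. A Groebner basis of the Jacobian ideal J(f) in C{s,t} is {s^2*t^2 + 4*s^2 - 24*s*t + 32*t^2, s^3 - 12*s^2*t + 48*s*t^2 + 32*s - 128*t, s/2 + t^3 - 2*t}; counting standard monomials gives mu = 8. Corank 1: A-series; mu = 8 gives A_8.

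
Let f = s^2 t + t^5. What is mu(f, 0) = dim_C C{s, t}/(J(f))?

The Hessian of f at 0 is [[0, 0], [0, 0]] with rank 0, so corank 2. A Groebner basis of the Jacobian ideal J(f) in C{s,t} is {s^2/5 + t^4, s^3, s*t}; counting standard monomials gives mu = 6. Corank 2; j^3 = s^2*t has shape L^2 M (L != M), so D-series; mu = 6 gives D_6.

6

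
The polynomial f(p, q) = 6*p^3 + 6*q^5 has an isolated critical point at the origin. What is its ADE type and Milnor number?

Type E_8, Milnor number mu = 8.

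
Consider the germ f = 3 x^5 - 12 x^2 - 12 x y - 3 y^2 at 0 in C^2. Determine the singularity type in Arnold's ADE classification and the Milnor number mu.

The Hessian of f at 0 is [[-24, -12], [-12, -6]] with rank 1, so corank 1. A Groebner basis of the Jacobian ideal J(f) in C{x,y} is {y^4, x + y/2}; counting standard monomials gives mu = 4. Corank 1: A-series; mu = 4 gives A_4.

Type A_{4}, Milnor number mu = 4.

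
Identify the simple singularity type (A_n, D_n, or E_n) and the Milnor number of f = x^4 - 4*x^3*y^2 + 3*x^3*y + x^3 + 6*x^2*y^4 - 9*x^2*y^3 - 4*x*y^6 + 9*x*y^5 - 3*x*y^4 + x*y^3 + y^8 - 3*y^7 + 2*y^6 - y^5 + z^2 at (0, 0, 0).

The Hessian of f at 0 has rank 1. Corank 2; j^3 = x^3 is a perfect cube, so E-series; the 4-jet and mu = 7 give E_7.

Type E7, Milnor number mu = 7.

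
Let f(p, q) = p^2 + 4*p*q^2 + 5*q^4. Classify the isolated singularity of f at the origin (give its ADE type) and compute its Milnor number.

The Hessian of f at 0 has rank 1. Corank 1: A-series; mu = 3 gives A_3.

Type A_{3}, Milnor number mu = 3.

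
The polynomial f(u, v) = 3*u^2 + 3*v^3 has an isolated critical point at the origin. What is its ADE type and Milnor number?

Type A_{2}, Milnor number mu = 2.

The Hessian of f at 0 is [[6, 0], [0, 0]] with rank 1, so corank 1. A Groebner basis of the Jacobian ideal J(f) in C{u,v} is {v^2, u}; counting standard monomials gives mu = 2. Corank 1: A-series; mu = 2 gives A_2.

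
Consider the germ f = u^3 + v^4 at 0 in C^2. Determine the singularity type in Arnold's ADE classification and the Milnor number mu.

The Hessian of f at 0 is [[0, 0], [0, 0]] with rank 0, so corank 2. A Groebner basis of the Jacobian ideal J(f) in C{u,v} is {v^3, u^2}; counting standard monomials gives mu = 6. Corank 2; j^3 = u^3 is a perfect cube, so E-series; the 4-jet and mu = 6 give E_6.

Type E_6, Milnor number mu = 6.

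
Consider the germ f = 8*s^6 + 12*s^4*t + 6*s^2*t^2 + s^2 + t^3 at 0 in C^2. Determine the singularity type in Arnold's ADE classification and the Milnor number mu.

The Hessian of f at 0 is [[2, 0], [0, 0]] with rank 1, so corank 1. A Groebner basis of the Jacobian ideal J(f) in C{s,t} is {t^2, s}; counting standard monomials gives mu = 2. Corank 1: A-series; mu = 2 gives A_2.

Type A2, Milnor number mu = 2.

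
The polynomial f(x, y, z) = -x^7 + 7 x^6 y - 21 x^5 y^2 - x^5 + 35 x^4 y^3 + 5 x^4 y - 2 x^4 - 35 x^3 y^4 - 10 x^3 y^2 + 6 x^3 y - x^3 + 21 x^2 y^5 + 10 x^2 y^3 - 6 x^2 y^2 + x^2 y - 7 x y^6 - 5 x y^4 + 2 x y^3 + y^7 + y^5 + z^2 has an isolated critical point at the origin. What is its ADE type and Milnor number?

Type D_{8}, Milnor number mu = 8.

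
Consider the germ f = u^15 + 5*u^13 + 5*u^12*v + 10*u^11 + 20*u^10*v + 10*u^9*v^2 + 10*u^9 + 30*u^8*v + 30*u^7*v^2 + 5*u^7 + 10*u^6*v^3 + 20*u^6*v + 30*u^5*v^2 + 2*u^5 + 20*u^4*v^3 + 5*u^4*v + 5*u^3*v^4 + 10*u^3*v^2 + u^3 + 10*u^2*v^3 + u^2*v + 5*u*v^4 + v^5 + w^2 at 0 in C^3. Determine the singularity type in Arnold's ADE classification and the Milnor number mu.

Type D6, Milnor number mu = 6.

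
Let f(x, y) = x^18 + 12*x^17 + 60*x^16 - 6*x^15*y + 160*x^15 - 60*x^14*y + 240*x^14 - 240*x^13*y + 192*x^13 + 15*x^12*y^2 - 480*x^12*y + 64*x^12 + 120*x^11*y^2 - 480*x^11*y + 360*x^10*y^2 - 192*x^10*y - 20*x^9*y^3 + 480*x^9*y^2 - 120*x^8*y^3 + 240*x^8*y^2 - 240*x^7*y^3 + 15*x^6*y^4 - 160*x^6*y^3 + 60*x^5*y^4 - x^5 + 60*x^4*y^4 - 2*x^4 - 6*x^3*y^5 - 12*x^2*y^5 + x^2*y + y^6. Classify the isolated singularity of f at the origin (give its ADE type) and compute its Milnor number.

Type D7, Milnor number mu = 7.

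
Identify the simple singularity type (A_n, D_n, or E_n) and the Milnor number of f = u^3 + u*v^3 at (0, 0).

The Hessian of f at 0 has rank 0. Corank 2; j^3 = u^3 is a perfect cube, so E-series; the 4-jet and mu = 7 give E_7.

Type E_7, Milnor number mu = 7.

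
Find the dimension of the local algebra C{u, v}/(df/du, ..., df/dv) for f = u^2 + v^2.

The Hessian of f at 0 is [[2, 0], [0, 2]] with rank 2, so corank 0. A Groebner basis of the Jacobian ideal J(f) in C{u,v} is {u, v}; counting standard monomials gives mu = 1. Corank 0: nondegenerate Morse point, so A_1.

1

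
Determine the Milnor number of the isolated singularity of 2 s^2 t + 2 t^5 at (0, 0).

The Hessian of f at 0 has rank 0. Corank 2; j^3 = 2*s^2*t has shape L^2 M (L != M), so D-series; mu = 6 gives D_6.

6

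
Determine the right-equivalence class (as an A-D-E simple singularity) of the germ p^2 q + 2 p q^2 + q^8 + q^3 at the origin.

D9

The Hessian of f at 0 has rank 0. Corank 2; j^3 = q*(p + q)^2 has shape L^2 M (L != M), so D-series; mu = 9 gives D_9.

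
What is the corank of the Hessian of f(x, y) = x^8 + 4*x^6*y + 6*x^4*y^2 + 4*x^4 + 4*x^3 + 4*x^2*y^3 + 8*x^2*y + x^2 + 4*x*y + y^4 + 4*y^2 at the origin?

Hessian at 0 has rank 1.

1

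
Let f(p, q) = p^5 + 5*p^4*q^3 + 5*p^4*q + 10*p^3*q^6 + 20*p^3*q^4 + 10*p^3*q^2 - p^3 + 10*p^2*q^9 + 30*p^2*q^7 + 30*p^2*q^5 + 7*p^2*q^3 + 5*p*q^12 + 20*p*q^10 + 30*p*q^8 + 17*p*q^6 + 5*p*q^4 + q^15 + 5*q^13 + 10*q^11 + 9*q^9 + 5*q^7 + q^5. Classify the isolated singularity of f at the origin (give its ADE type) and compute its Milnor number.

The Hessian of f at 0 is [[0, 0], [0, 0]] with rank 0, so corank 2. A Groebner basis of the Jacobian ideal J(f) in C{p,q} is {p^2/2 + p*q^3, -2*p^2 + q^4, p^3, p^2*q}; counting standard monomials gives mu = 8. Corank 2; j^3 = -p^3 is a perfect cube, so E-series; the 5-jet and mu = 8 give E_8.

Type E_{8}, Milnor number mu = 8.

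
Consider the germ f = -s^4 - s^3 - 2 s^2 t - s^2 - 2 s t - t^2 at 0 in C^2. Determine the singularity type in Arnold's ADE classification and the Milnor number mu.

The Hessian of f at 0 has rank 1. Corank 1: A-series; mu = 2 gives A_2.

Type A_2, Milnor number mu = 2.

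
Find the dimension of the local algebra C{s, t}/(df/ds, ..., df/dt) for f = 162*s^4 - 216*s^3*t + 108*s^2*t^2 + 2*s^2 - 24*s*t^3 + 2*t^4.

3

The Hessian of f at 0 has rank 1. Corank 1: A-series; mu = 3 gives A_3.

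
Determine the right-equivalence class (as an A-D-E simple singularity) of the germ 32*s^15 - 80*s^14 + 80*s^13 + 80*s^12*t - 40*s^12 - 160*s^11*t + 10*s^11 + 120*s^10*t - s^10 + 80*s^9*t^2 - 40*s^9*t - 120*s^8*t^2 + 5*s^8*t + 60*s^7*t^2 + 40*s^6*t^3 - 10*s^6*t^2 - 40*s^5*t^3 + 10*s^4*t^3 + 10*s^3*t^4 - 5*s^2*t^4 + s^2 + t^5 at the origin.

The Hessian of f at 0 has rank 1. Corank 1: A-series; mu = 4 gives A_4.

A4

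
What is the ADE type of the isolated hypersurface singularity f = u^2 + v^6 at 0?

A_5

The Hessian of f at 0 is [[2, 0], [0, 0]] with rank 1, so corank 1. A Groebner basis of the Jacobian ideal J(f) in C{u,v} is {v^5, u}; counting standard monomials gives mu = 5. Corank 1: A-series; mu = 5 gives A_5.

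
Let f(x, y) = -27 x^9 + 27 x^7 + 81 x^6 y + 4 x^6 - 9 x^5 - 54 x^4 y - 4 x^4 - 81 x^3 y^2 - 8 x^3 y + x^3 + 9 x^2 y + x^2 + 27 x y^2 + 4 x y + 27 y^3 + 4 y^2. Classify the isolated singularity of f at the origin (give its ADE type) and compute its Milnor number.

Type A2, Milnor number mu = 2.

The Hessian of f at 0 is [[2, 4], [4, 8]] with rank 1, so corank 1. A Groebner basis of the Jacobian ideal J(f) in C{x,y} is {y^2, x + 2*y}; counting standard monomials gives mu = 2. Corank 1: A-series; mu = 2 gives A_2.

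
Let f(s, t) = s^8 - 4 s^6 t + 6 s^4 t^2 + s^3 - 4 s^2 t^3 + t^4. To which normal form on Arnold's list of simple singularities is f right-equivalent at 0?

E_{6}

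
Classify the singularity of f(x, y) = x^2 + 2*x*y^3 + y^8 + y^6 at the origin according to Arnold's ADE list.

A_{7}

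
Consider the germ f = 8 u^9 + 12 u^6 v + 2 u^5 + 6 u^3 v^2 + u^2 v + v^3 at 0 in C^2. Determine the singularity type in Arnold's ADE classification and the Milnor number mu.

The Hessian of f at 0 is [[0, 0], [0, 0]] with rank 0, so corank 2. A Groebner basis of the Jacobian ideal J(f) in C{u,v} is {v^3, u^2 + 3*v^2, u*v}; counting standard monomials gives mu = 4. Corank 2; j^3 = v*(u^2 + v^2) splits into three distinct lines over C (the quadratic factor has nonzero discriminant), so D_4.

Type D_4, Milnor number mu = 4.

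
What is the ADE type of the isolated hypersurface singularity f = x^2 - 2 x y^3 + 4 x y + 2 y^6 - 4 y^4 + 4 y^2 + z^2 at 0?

A_5

The Hessian of f at 0 has rank 2. Corank 1: A-series; mu = 5 gives A_5.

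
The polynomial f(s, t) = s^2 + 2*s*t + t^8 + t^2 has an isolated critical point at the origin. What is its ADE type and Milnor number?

Type A7, Milnor number mu = 7.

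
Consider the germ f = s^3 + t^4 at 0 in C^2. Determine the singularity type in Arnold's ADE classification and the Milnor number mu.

The Hessian of f at 0 has rank 0. Corank 2; j^3 = s^3 is a perfect cube, so E-series; the 4-jet and mu = 6 give E_6.

Type E6, Milnor number mu = 6.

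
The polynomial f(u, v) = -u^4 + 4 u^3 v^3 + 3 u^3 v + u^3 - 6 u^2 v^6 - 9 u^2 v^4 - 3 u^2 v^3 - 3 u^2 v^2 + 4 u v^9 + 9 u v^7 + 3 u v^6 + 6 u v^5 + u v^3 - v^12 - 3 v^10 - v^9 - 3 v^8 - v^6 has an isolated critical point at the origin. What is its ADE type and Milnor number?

Type E_7, Milnor number mu = 7.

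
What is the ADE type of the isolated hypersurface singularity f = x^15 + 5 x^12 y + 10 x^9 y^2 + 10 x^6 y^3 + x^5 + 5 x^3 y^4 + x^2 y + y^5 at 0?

D6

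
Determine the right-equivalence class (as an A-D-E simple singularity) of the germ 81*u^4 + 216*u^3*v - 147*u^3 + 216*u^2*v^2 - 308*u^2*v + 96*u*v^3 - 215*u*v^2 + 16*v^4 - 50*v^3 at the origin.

D_{5}

The Hessian of f at 0 has rank 0. Corank 2; j^3 = -(3*u + 2*v)*(7*u + 5*v)^2 has shape L^2 M (L != M), so D-series; mu = 5 gives D_5.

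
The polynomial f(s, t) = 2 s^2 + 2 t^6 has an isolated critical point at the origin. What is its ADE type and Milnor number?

Type A_5, Milnor number mu = 5.

The Hessian of f at 0 is [[4, 0], [0, 0]] with rank 1, so corank 1. A Groebner basis of the Jacobian ideal J(f) in C{s,t} is {t^5, s}; counting standard monomials gives mu = 5. Corank 1: A-series; mu = 5 gives A_5.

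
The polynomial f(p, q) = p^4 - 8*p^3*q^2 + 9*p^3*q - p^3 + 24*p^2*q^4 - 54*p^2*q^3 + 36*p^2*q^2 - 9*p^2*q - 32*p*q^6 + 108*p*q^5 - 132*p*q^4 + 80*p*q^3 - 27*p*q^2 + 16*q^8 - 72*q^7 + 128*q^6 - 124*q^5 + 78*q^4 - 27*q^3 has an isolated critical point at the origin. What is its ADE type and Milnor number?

Type E7, Milnor number mu = 7.

The Hessian of f at 0 is [[0, 0], [0, 0]] with rank 0, so corank 2. A Groebner basis of the Jacobian ideal J(f) in C{p,q} is {-p^2 - 6*p*q + q^4 - q^3/3 - 9*q^2, p^3 - 39*p^2 - 234*p*q + 14*q^3 - 351*q^2, p^2*q + 25*p^2/3 + 50*p*q - 56*q^3/9 + 75*q^2, -4*p^2/3 + p*q^2 - 8*p*q + 23*q^3/9 - 12*q^2}; counting standard monomials gives mu = 7. Corank 2; j^3 = -(p + 3*q)^3 is a perfect cube, so E-series; the 4-jet and mu = 7 give E_7.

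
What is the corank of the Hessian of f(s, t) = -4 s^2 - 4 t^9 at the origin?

1

The Hessian at 0 is [[-8, 0], [0, 0]] of rank 1; hence corank 1.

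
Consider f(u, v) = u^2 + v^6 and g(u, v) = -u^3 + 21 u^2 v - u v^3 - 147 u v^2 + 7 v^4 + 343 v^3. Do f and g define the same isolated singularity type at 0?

The Hessian of f at 0 is [[2, 0], [0, 0]] with rank 1, so corank 1. A Groebner basis of the Jacobian ideal J(f) in C{u,v} is {v^5, u}; counting standard monomials gives mu = 5. Corank 1: A-series; mu = 5 gives A_5. The Hessian of g at 0 is [[0, 0], [0, 0]] with rank 0, so corank 2. A Groebner basis of the Jacobian ideal J(g) in C{u,v} is {u^3 - 21*u^2*v - 2058*u^2 + 28812*u*v - 100842*v^2, 21*u^2 + u*v^2 - 294*u*v + 1029*v^2, 3*u^2 - 42*u*v + v^3 + 147*v^2}; counting standard monomials gives mu = 7. Corank 2; j^3 = -(u - 7*v)^3 is a perfect cube, so E-series; the 4-jet and mu = 7 give E_7. f is A_5 but g is E_7, hence not right-equivalent.

No.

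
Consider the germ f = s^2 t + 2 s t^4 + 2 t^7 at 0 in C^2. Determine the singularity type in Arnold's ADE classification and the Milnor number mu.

Type D_8, Milnor number mu = 8.

The Hessian of f at 0 has rank 0. Corank 2; j^3 = s^2*t has shape L^2 M (L != M), so D-series; mu = 8 gives D_8.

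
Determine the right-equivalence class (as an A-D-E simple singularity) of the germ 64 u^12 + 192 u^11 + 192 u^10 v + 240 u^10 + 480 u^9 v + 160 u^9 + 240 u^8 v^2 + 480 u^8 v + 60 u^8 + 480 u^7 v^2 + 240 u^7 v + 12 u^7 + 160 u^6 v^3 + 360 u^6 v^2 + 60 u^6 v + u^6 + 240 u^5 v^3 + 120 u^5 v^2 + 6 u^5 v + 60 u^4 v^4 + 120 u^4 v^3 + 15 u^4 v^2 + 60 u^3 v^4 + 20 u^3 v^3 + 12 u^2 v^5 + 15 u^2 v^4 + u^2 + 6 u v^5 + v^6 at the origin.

A5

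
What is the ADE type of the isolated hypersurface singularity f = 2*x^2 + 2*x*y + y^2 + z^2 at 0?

A_1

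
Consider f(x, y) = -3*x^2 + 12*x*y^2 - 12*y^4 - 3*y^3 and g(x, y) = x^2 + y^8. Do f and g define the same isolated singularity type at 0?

No.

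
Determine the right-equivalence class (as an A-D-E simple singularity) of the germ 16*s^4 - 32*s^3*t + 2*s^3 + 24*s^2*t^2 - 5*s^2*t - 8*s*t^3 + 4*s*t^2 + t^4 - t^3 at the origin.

D_{5}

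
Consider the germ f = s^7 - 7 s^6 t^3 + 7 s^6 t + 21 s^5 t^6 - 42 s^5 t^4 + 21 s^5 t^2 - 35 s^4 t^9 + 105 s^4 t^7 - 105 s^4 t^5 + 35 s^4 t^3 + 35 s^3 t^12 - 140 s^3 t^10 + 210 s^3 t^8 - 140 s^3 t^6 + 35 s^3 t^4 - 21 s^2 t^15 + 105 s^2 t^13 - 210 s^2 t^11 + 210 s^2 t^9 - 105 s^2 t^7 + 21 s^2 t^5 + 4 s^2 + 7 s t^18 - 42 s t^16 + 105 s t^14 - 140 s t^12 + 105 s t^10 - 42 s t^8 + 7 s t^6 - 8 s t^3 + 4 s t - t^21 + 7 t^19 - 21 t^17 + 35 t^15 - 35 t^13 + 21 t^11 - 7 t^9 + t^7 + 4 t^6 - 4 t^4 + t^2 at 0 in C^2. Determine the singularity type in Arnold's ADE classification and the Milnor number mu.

Type A_6, Milnor number mu = 6.

The Hessian of f at 0 has rank 1. Corank 1: A-series; mu = 6 gives A_6.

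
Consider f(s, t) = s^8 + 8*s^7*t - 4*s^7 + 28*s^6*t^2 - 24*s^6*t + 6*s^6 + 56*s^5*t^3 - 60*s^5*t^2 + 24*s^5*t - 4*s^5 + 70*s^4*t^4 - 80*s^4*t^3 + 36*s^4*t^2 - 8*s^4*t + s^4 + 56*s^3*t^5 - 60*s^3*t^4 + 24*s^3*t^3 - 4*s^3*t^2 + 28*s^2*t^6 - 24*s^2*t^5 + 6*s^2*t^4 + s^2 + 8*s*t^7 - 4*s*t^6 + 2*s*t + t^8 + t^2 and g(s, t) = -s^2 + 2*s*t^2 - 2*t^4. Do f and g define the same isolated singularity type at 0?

Yes.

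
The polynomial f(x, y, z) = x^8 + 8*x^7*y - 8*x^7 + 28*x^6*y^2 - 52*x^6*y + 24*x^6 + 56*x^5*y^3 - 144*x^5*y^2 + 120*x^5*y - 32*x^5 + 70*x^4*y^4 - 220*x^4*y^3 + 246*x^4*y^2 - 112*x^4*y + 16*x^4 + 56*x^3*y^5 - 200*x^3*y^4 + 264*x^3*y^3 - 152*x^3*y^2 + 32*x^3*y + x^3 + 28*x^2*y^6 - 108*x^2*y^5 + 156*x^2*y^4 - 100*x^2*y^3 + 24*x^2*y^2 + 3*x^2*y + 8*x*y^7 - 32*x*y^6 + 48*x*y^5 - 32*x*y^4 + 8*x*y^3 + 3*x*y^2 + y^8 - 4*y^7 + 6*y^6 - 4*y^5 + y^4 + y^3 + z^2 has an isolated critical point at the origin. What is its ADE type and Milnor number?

The Hessian of f at 0 is [[0, 0, 0], [0, 0, 0], [0, 0, 2]] with rank 1, so corank 2. A Groebner basis of the Jacobian ideal J(f) in C{x,y,z} is {y^4, x*y^2 + 5*y^3/6, x^2 + 2*x*y + y^2, z}; counting standard monomials gives mu = 6. Corank 2; j^3 = (x + y)^3 is a perfect cube, so E-series; the 4-jet and mu = 6 give E_6.

Type E_{6}, Milnor number mu = 6.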